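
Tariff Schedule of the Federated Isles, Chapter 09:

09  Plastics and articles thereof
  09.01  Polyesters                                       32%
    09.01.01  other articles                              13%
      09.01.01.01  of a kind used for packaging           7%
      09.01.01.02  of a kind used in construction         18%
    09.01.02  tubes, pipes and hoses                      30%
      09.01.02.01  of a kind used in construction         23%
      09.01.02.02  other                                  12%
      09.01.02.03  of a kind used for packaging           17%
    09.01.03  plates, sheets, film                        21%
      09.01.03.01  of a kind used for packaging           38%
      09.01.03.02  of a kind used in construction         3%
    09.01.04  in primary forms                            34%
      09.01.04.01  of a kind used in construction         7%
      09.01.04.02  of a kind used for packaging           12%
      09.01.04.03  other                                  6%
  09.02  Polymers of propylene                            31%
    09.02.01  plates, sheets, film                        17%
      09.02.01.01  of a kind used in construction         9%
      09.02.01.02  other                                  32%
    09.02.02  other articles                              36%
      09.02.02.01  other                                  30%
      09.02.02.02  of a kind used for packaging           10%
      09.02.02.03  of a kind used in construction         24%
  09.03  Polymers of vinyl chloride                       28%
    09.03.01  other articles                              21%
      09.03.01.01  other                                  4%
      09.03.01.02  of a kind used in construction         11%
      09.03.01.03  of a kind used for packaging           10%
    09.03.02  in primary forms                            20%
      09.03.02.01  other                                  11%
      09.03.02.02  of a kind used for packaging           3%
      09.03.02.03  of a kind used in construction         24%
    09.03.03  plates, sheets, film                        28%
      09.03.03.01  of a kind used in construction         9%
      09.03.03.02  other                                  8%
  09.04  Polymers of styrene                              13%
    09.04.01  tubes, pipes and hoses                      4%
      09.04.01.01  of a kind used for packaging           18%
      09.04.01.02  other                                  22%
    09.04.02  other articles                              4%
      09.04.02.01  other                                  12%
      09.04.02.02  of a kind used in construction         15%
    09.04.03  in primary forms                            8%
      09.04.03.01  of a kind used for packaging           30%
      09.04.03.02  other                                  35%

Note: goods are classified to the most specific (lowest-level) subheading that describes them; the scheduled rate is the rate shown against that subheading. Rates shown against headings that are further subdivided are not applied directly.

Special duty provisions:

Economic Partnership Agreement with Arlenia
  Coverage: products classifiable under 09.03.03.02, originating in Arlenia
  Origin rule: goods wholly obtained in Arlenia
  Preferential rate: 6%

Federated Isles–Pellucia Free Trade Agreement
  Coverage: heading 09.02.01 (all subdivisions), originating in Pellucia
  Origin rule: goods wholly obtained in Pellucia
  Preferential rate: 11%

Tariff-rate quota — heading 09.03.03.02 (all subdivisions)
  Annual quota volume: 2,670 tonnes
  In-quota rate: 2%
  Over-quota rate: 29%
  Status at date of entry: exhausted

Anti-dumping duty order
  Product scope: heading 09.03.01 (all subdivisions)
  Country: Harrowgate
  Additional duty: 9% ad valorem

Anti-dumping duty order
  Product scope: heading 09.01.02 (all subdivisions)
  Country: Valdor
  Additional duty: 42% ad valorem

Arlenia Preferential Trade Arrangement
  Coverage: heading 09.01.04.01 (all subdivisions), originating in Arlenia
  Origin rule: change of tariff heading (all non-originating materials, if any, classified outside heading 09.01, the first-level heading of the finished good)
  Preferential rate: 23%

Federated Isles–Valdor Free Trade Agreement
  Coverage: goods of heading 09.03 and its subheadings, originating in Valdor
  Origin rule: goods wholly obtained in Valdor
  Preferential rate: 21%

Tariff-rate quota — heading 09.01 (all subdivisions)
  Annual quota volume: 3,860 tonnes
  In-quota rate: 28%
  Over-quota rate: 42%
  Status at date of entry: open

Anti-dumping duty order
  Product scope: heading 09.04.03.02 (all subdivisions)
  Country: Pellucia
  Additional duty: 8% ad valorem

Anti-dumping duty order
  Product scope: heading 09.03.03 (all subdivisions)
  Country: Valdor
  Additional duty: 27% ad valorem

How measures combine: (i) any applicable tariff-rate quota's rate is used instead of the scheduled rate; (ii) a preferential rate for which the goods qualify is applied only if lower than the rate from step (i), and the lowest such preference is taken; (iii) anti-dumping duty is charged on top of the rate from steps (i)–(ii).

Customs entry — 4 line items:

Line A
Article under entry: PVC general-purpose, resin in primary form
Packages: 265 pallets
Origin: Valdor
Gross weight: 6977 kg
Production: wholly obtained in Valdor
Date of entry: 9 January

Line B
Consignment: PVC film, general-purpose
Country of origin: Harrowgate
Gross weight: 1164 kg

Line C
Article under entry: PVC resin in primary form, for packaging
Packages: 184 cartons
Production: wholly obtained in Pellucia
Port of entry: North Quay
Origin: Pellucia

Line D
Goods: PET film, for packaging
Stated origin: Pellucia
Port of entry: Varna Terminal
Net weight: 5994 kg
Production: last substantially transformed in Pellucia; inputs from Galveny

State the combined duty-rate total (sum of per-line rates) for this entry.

71%

Line A: PVC → 09.03; resin in primary form → 09.03.02; general-purpose → 09.03.02.01. Scheduled 11%. Valdor agreement on 09.03: wholly obtained → 21% available; preference 21% not lower than 11% → no reduction. → 11%.
Line B: PVC → 09.03; film → 09.03.03; general-purpose → 09.03.03.02. Scheduled 8%. quota on 09.03.03.02 exhausted → over-quota 29%. → 29%.
Line C: PVC → 09.03; resin in primary form → 09.03.02; for packaging → 09.03.02.02. Scheduled 3%. Pellucia agreement on 09.02.01: 09.03.02.02 not covered. → 3%.
Line D: PET → 09.01; film → 09.01.03; for packaging → 09.01.03.01. Scheduled 38%. quota on 09.01 open → in-quota 28%; Pellucia agreement on 09.02.01: 09.01.03.01 not covered. → 28%.
Sum: 11% + 29% + 3% + 28% = 71%.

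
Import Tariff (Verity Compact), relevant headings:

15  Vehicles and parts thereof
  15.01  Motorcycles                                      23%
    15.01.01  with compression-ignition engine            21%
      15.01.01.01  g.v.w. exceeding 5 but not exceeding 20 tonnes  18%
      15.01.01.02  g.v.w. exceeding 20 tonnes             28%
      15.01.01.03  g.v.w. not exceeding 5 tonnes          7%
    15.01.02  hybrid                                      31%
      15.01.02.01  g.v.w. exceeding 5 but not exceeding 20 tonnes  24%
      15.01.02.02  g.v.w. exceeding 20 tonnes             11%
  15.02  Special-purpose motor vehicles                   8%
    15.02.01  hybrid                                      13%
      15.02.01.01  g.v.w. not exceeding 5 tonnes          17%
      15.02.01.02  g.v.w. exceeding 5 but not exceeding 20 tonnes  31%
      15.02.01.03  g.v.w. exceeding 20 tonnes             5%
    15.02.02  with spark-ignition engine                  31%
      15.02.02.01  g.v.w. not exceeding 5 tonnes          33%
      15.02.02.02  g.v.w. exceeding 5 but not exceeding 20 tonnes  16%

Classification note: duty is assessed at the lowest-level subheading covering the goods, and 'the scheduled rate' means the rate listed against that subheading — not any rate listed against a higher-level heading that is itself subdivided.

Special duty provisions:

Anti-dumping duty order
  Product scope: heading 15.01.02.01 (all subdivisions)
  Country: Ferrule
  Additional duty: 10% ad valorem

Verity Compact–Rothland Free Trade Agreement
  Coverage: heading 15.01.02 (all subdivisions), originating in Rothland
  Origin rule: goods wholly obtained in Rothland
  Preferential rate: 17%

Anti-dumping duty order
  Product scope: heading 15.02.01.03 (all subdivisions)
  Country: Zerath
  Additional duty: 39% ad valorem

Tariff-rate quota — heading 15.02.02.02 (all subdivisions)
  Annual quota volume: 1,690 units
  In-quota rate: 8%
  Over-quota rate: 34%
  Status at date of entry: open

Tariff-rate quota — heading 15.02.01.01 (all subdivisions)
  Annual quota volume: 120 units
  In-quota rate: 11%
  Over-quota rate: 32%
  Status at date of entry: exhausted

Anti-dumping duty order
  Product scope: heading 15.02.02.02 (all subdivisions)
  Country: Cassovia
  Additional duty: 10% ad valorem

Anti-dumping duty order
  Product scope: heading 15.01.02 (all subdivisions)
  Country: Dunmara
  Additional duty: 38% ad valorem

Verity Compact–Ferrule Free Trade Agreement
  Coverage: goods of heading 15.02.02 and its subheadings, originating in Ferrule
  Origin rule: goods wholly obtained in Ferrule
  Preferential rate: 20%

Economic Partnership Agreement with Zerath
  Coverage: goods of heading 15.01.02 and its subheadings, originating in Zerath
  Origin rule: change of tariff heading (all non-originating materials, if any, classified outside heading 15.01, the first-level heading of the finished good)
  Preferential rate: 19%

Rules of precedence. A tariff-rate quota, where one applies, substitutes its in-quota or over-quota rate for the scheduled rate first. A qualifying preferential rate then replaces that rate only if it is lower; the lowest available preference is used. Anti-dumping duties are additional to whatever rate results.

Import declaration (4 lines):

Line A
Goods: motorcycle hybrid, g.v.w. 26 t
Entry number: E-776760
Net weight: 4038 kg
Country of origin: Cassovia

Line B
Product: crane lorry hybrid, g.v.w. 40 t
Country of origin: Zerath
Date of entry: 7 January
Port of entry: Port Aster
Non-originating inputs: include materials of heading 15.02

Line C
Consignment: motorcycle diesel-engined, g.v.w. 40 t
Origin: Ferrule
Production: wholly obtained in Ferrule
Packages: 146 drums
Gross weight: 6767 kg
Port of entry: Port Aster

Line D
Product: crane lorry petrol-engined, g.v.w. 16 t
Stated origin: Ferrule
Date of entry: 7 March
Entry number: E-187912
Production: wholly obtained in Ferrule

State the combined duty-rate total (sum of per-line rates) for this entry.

Line A: motorcycle → 15.01; hybrid → 15.01.02; g.v.w. 26 t → 15.01.02.02. Scheduled 11%. No special measure applies. → 11%.
Line B: crane lorry → 15.02; hybrid → 15.02.01; g.v.w. 40 t → 15.02.01.03. Scheduled 5%. Zerath agreement on 15.01.02: 15.02.01.03 not covered; anti-dumping (Zerath, 15.02.01.03): +39%; total 5% + 39% = 44%. → 44%.
Line C: motorcycle → 15.01; diesel-engined → 15.01.01; g.v.w. 40 t → 15.01.01.02. Scheduled 28%. Ferrule agreement on 15.02.02: 15.01.01.02 not covered. → 28%.
Line D: crane lorry → 15.02; petrol-engined → 15.02.02; g.v.w. 16 t → 15.02.02.02. Scheduled 16%. quota on 15.02.02.02 open → in-quota 8%; Ferrule agreement on 15.02.02: wholly obtained → 20% available; preference 20% not lower than 8% → no reduction. → 8%.
Sum: 11% + 44% + 28% + 8% = 91%.

91%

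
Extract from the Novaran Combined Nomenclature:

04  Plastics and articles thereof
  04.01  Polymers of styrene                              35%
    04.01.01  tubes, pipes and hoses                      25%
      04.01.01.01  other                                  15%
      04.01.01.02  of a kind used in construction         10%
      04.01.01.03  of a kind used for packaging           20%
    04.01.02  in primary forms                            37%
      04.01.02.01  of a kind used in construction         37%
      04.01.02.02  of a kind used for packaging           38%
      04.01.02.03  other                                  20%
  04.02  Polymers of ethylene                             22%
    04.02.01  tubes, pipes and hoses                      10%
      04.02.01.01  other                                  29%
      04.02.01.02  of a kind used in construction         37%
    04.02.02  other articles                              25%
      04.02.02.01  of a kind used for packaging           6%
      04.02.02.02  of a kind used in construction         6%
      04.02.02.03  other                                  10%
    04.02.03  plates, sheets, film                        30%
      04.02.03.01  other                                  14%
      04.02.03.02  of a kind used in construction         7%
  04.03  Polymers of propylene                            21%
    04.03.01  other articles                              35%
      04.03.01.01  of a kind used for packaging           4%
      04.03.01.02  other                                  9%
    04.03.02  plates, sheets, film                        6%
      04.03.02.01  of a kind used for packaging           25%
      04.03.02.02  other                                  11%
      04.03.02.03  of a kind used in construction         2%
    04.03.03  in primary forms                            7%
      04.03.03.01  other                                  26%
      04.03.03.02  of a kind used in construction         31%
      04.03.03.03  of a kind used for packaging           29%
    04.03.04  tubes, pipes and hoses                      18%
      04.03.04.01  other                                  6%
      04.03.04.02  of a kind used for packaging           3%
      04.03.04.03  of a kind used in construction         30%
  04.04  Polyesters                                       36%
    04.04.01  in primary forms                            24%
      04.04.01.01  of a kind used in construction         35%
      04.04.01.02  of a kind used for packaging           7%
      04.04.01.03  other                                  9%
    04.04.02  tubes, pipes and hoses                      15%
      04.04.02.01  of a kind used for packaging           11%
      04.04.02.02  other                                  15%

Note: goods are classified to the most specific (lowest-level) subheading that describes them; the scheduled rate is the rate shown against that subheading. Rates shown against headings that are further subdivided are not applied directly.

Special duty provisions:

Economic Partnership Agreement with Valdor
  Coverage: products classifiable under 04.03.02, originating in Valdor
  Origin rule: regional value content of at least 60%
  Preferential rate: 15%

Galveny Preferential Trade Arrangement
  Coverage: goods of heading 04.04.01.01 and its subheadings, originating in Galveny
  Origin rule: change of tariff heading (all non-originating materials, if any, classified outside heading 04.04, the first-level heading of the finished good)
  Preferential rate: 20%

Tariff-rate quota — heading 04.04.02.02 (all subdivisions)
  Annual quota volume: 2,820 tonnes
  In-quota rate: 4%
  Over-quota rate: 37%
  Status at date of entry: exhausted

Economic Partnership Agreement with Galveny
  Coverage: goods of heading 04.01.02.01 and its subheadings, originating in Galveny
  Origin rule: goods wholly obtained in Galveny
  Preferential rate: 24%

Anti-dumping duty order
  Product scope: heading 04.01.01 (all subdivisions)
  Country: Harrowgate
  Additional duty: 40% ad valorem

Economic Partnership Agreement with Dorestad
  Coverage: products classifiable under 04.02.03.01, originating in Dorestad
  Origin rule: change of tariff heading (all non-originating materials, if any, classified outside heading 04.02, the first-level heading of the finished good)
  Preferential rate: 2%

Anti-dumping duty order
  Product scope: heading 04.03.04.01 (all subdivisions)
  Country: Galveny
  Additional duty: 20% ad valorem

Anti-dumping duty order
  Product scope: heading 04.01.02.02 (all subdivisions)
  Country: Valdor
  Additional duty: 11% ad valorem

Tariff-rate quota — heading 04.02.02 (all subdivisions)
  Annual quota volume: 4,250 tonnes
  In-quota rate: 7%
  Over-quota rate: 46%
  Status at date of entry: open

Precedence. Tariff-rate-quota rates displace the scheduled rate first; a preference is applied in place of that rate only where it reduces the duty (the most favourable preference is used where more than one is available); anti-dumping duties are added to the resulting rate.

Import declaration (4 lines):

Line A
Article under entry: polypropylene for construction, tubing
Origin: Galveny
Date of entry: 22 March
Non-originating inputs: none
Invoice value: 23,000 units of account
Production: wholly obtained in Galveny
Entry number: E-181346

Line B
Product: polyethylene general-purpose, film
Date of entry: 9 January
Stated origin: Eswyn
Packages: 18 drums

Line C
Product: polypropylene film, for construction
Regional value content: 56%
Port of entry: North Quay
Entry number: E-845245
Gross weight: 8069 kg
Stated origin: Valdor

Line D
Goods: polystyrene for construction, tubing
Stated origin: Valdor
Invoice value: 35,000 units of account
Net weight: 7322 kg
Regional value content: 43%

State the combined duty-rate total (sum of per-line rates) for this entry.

56%

Line A: polypropylene → 04.03; tubing → 04.03.04; for construction → 04.03.04.03. Scheduled 30%. Galveny agreement on 04.04.01.01: 04.03.04.03 not covered; Galveny agreement on 04.01.02.01: 04.03.04.03 not covered. → 30%.
Line B: polyethylene → 04.02; film → 04.02.03; general-purpose → 04.02.03.01. Scheduled 14%. No special measure applies. → 14%.
Line C: polypropylene → 04.03; film → 04.03.02; for construction → 04.03.02.03. Scheduled 2%. Valdor agreement on 04.03.02: RVC < 60%. → 2%.
Line D: polystyrene → 04.01; tubing → 04.01.01; for construction → 04.01.01.02. Scheduled 10%. Valdor agreement on 04.03.02: 04.01.01.02 not covered. → 10%.
Sum: 30% + 14% + 2% + 10% = 56%.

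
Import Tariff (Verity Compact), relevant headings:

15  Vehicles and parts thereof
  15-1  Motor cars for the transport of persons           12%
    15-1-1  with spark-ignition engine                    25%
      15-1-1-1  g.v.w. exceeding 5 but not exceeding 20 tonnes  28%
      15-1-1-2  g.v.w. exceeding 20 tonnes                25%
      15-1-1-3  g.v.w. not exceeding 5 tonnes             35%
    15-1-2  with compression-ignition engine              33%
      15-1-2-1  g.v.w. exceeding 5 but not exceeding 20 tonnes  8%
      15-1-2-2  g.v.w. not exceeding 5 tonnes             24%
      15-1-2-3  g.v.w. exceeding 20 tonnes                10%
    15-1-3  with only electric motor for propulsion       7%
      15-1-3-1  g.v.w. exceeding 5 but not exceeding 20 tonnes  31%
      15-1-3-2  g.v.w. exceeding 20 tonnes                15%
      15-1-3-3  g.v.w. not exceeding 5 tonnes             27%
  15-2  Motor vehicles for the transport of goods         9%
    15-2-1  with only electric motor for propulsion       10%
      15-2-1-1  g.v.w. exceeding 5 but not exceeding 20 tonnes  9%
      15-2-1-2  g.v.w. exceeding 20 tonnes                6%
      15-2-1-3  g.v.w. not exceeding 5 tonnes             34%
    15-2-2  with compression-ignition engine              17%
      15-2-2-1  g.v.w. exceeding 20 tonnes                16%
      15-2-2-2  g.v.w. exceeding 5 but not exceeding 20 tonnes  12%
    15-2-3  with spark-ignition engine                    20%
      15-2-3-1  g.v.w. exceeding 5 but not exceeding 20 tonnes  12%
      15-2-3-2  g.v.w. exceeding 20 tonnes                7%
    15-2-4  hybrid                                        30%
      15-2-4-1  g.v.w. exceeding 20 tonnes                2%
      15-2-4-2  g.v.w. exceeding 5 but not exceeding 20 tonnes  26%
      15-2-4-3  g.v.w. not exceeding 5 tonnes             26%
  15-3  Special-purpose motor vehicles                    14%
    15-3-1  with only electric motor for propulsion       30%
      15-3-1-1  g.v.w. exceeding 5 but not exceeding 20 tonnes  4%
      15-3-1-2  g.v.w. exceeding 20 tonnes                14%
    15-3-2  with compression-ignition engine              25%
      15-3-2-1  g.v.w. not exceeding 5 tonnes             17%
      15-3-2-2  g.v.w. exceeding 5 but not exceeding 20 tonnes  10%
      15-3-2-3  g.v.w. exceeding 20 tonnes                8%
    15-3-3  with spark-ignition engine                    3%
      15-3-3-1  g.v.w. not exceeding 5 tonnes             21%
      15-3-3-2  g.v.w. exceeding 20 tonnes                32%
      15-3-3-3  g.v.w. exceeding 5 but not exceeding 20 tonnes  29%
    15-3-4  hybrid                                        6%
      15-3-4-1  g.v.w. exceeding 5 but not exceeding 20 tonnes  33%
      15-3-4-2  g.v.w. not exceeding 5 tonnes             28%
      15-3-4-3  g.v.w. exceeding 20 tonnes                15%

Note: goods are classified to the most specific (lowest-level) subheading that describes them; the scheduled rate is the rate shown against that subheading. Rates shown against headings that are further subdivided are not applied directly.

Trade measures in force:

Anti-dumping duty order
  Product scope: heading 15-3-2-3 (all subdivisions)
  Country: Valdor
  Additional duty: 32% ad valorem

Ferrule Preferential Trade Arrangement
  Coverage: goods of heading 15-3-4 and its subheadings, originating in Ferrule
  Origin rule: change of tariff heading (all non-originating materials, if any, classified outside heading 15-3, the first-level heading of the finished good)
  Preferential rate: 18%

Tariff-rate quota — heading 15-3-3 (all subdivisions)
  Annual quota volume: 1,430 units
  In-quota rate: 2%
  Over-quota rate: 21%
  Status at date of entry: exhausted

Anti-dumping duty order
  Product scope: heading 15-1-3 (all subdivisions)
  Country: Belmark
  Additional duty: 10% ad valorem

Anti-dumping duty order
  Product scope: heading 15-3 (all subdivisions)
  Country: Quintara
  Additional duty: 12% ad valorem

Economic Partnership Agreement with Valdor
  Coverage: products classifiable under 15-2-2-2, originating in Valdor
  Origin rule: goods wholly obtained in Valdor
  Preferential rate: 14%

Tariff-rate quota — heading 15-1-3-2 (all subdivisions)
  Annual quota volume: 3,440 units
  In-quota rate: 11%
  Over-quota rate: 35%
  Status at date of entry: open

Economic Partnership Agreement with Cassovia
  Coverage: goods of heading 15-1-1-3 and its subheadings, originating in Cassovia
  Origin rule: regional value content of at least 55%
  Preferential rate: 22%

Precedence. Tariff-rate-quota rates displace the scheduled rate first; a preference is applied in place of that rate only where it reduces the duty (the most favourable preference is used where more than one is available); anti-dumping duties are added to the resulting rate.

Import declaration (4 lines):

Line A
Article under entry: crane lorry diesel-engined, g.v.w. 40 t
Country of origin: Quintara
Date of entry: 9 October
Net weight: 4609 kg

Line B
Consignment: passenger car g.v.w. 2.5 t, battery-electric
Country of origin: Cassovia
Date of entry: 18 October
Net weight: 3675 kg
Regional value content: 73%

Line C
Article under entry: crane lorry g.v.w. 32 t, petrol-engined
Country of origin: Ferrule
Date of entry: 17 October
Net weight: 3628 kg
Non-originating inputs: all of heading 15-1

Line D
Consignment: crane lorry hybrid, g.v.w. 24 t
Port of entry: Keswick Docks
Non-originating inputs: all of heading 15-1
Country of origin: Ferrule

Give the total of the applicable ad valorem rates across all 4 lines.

83%

Line A: crane lorry → 15-3; diesel-engined → 15-3-2; g.v.w. 40 t → 15-3-2-3. Scheduled 8%. anti-dumping (Quintara, 15-3): +12%; total 8% + 12% = 20%. → 20%.
Line B: passenger car → 15-1; battery-electric → 15-1-3; g.v.w. 2.5 t → 15-1-3-3. Scheduled 27%. Cassovia agreement on 15-1-1-3: 15-1-3-3 not covered. → 27%.
Line C: crane lorry → 15-3; petrol-engined → 15-3-3; g.v.w. 32 t → 15-3-3-2. Scheduled 32%. quota on 15-3-3 exhausted → over-quota 21%; Ferrule agreement on 15-3-4: 15-3-3-2 not covered. → 21%.
Line D: crane lorry → 15-3; hybrid → 15-3-4; g.v.w. 24 t → 15-3-4-3. Scheduled 15%. Ferrule agreement on 15-3-4: CTH met → 18% available; preference 18% not lower than 15% → no reduction. → 15%.
Sum: 20% + 27% + 21% + 15% = 83%.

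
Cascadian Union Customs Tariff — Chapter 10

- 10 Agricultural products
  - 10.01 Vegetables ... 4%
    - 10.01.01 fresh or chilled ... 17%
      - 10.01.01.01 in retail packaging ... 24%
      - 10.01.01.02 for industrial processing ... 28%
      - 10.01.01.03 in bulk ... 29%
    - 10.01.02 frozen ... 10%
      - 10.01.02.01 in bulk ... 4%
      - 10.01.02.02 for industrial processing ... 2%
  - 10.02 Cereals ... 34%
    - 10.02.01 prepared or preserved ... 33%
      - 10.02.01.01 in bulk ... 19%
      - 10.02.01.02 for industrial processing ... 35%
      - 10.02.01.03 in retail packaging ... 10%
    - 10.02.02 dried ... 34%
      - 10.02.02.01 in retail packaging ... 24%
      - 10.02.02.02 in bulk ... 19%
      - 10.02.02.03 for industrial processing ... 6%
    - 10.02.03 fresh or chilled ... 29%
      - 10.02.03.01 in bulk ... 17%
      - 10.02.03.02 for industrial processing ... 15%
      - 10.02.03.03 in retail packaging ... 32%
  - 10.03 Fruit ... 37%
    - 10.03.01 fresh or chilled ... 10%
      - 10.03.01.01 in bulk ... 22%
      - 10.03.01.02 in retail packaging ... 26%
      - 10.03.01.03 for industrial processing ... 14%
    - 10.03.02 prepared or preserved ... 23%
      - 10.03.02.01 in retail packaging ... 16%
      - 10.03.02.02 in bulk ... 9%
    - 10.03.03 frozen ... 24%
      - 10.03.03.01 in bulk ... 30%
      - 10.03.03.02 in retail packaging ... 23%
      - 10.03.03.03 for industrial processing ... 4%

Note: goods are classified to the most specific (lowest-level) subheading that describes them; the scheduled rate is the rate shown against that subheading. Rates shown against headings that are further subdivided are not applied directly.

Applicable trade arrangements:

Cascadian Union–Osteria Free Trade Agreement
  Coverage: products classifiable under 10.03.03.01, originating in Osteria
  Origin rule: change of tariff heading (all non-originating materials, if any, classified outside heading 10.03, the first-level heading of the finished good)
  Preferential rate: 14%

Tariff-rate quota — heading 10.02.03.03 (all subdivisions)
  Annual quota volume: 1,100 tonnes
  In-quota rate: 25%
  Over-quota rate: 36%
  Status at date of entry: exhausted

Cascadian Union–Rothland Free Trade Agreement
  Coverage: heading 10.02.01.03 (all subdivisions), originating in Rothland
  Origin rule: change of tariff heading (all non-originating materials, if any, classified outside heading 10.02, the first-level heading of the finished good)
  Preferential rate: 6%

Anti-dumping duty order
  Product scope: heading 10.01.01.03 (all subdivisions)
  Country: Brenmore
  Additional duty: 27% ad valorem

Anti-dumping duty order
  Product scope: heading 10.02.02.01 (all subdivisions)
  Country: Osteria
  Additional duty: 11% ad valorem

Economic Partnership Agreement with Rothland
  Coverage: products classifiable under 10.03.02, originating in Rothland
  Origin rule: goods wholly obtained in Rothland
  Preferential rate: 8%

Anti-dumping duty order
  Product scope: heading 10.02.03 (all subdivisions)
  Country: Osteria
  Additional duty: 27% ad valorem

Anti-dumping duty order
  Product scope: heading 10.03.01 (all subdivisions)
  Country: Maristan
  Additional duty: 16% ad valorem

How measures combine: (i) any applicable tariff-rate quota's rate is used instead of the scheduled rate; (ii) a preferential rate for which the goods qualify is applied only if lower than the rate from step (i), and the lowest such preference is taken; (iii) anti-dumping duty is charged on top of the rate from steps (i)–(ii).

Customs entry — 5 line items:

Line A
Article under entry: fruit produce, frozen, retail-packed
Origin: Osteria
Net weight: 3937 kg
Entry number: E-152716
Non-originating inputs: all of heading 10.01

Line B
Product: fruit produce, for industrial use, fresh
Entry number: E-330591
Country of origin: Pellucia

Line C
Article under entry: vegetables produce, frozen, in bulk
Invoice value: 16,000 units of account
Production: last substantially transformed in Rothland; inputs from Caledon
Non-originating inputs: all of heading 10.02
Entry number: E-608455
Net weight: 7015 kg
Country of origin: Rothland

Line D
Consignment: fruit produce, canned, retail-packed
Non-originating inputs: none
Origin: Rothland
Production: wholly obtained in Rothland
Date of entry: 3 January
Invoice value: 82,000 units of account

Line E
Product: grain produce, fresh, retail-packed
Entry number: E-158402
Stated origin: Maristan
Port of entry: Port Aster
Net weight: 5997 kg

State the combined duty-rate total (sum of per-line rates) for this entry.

85%

Line A: fruit → 10.03; frozen → 10.03.03; retail-packed → 10.03.03.02. Scheduled 23%. Osteria agreement on 10.03.03.01: 10.03.03.02 not covered. → 23%.
Line B: fruit → 10.03; fresh → 10.03.01; for industrial use → 10.03.01.03. Scheduled 14%. No special measure applies. → 14%.
Line C: vegetables → 10.01; frozen → 10.01.02; in bulk → 10.01.02.01. Scheduled 4%. Rothland agreement on 10.02.01.03: 10.01.02.01 not covered; Rothland agreement on 10.03.02: 10.01.02.01 not covered. → 4%.
Line D: fruit → 10.03; canned → 10.03.02; retail-packed → 10.03.02.01. Scheduled 16%. Rothland agreement on 10.02.01.03: 10.03.02.01 not covered; Rothland agreement on 10.03.02: wholly obtained → 8% available; preferential 8%. → 8%.
Line E: grain → 10.02; fresh → 10.02.03; retail-packed → 10.02.03.03. Scheduled 32%. quota on 10.02.03.03 exhausted → over-quota 36%. → 36%.
Sum: 23% + 14% + 4% + 8% + 36% = 85%.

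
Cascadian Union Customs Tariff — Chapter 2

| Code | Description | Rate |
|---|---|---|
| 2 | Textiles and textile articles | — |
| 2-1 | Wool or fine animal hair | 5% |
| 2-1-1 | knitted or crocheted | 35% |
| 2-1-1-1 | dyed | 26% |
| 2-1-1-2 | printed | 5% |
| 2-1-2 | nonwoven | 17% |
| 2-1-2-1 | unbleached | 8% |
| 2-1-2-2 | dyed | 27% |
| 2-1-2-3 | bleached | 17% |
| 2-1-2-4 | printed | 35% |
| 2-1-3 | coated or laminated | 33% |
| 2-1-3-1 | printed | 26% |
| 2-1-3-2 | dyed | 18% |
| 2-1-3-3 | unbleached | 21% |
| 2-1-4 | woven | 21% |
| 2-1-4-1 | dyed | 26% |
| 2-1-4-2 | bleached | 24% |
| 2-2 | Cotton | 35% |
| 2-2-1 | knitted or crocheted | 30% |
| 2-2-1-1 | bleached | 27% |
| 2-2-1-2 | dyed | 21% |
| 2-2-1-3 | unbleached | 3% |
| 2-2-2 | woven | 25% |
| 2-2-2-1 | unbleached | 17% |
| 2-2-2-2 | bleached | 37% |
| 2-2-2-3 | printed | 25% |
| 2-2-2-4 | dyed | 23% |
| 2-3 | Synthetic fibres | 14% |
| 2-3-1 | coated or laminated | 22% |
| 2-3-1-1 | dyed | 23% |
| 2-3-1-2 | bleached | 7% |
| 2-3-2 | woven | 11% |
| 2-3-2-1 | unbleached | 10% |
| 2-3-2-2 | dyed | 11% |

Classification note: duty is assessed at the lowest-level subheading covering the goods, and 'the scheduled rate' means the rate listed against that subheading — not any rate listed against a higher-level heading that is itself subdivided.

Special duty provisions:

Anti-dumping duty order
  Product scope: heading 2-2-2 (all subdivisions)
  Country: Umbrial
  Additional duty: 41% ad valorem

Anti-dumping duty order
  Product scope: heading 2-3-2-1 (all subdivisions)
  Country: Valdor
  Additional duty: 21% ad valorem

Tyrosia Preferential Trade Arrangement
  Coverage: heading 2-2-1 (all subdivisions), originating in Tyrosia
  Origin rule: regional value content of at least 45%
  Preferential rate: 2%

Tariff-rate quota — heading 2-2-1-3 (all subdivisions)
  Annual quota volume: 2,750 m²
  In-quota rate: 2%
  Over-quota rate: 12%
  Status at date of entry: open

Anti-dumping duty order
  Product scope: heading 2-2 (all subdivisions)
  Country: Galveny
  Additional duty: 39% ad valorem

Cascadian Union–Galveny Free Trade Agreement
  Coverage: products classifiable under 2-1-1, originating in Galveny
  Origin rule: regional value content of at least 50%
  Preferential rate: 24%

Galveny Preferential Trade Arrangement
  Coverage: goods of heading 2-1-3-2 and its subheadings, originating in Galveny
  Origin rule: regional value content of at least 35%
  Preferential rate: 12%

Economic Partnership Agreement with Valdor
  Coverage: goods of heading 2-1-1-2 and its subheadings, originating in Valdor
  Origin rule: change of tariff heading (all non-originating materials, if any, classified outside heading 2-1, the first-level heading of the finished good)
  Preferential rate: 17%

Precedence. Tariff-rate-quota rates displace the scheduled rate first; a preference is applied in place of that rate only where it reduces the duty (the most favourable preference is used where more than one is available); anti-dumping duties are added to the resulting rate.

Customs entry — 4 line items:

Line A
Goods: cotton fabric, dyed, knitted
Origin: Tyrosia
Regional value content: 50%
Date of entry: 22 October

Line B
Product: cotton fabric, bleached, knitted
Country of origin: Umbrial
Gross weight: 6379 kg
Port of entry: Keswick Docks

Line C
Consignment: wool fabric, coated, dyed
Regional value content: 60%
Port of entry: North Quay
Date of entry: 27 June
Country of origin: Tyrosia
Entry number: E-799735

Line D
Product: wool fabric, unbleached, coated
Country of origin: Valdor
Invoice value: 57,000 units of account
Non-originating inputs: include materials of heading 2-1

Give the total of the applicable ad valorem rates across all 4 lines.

Line A: cotton → 2-2; knitted → 2-2-1; dyed → 2-2-1-2. Scheduled 21%. Tyrosia agreement on 2-2-1: RVC ≥ 45% → 2% available; preferential 2%. → 2%.
Line B: cotton → 2-2; knitted → 2-2-1; bleached → 2-2-1-1. Scheduled 27%. No special measure applies. → 27%.
Line C: wool → 2-1; coated → 2-1-3; dyed → 2-1-3-2. Scheduled 18%. Tyrosia agreement on 2-2-1: 2-1-3-2 not covered. → 18%.
Line D: wool → 2-1; coated → 2-1-3; unbleached → 2-1-3-3. Scheduled 21%. Valdor agreement on 2-1-1-2: 2-1-3-3 not covered. → 21%.
Sum: 2% + 27% + 18% + 21% = 68%.

68%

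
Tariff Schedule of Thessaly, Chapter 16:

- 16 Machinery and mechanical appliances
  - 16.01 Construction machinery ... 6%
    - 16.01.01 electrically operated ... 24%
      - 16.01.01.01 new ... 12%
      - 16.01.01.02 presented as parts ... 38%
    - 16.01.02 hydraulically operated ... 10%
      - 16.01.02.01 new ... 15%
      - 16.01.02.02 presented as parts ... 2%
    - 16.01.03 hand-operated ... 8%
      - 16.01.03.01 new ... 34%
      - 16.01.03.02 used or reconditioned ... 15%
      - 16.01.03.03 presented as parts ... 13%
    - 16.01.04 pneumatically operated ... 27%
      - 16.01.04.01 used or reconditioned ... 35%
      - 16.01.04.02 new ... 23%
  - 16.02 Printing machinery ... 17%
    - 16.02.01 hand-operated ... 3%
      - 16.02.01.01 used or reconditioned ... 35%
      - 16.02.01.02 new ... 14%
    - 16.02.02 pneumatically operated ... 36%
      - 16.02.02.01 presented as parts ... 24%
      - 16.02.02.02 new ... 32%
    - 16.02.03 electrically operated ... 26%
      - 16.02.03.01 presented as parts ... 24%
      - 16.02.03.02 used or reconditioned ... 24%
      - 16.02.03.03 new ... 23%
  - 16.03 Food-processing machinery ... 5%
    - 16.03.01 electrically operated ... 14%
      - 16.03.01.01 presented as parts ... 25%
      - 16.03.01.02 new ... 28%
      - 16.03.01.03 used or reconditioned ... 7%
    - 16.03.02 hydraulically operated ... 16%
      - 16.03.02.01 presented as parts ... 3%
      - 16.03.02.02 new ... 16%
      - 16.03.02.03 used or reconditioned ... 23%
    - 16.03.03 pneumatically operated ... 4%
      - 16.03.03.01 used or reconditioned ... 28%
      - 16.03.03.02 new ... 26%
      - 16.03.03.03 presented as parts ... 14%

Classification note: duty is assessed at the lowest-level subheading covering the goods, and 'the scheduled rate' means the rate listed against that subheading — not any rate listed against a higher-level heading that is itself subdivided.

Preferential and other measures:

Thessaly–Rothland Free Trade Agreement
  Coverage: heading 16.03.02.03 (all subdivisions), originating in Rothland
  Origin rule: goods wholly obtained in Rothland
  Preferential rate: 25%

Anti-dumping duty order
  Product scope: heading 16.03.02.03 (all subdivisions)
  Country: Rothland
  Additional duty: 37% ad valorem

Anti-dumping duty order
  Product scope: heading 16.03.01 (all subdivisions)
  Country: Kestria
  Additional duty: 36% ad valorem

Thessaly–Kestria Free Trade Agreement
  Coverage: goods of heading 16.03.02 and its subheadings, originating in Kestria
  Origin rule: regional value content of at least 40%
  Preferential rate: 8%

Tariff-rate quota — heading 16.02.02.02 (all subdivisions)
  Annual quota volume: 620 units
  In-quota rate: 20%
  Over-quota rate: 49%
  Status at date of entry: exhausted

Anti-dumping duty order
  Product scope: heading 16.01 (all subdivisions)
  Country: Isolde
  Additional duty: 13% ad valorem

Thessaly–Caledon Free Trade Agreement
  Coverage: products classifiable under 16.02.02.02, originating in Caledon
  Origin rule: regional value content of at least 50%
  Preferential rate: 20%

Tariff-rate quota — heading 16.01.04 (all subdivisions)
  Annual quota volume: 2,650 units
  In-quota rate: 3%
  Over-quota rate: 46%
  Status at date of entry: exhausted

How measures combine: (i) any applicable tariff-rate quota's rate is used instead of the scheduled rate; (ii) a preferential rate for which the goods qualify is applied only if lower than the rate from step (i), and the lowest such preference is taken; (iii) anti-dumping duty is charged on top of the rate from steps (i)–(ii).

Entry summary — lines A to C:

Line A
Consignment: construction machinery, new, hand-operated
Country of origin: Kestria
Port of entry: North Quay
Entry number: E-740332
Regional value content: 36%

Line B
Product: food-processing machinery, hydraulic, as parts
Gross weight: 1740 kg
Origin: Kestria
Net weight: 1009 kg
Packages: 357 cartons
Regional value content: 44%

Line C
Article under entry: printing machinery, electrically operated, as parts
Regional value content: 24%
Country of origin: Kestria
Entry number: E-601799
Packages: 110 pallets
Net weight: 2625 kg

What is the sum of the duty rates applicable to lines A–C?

61%

Line A: construction → 16.01; hand-operated → 16.01.03; new → 16.01.03.01. Scheduled 34%. Kestria agreement on 16.03.02: 16.01.03.01 not covered. → 34%.
Line B: food-processing → 16.03; hydraulic → 16.03.02; as parts → 16.03.02.01. Scheduled 3%. Kestria agreement on 16.03.02: RVC ≥ 40% → 8% available; preference 8% not lower than 3% → no reduction. → 3%.
Line C: printing → 16.02; electrically operated → 16.02.03; as parts → 16.02.03.01. Scheduled 24%. Kestria agreement on 16.03.02: 16.02.03.01 not covered. → 24%.
Sum: 34% + 3% + 24% = 61%.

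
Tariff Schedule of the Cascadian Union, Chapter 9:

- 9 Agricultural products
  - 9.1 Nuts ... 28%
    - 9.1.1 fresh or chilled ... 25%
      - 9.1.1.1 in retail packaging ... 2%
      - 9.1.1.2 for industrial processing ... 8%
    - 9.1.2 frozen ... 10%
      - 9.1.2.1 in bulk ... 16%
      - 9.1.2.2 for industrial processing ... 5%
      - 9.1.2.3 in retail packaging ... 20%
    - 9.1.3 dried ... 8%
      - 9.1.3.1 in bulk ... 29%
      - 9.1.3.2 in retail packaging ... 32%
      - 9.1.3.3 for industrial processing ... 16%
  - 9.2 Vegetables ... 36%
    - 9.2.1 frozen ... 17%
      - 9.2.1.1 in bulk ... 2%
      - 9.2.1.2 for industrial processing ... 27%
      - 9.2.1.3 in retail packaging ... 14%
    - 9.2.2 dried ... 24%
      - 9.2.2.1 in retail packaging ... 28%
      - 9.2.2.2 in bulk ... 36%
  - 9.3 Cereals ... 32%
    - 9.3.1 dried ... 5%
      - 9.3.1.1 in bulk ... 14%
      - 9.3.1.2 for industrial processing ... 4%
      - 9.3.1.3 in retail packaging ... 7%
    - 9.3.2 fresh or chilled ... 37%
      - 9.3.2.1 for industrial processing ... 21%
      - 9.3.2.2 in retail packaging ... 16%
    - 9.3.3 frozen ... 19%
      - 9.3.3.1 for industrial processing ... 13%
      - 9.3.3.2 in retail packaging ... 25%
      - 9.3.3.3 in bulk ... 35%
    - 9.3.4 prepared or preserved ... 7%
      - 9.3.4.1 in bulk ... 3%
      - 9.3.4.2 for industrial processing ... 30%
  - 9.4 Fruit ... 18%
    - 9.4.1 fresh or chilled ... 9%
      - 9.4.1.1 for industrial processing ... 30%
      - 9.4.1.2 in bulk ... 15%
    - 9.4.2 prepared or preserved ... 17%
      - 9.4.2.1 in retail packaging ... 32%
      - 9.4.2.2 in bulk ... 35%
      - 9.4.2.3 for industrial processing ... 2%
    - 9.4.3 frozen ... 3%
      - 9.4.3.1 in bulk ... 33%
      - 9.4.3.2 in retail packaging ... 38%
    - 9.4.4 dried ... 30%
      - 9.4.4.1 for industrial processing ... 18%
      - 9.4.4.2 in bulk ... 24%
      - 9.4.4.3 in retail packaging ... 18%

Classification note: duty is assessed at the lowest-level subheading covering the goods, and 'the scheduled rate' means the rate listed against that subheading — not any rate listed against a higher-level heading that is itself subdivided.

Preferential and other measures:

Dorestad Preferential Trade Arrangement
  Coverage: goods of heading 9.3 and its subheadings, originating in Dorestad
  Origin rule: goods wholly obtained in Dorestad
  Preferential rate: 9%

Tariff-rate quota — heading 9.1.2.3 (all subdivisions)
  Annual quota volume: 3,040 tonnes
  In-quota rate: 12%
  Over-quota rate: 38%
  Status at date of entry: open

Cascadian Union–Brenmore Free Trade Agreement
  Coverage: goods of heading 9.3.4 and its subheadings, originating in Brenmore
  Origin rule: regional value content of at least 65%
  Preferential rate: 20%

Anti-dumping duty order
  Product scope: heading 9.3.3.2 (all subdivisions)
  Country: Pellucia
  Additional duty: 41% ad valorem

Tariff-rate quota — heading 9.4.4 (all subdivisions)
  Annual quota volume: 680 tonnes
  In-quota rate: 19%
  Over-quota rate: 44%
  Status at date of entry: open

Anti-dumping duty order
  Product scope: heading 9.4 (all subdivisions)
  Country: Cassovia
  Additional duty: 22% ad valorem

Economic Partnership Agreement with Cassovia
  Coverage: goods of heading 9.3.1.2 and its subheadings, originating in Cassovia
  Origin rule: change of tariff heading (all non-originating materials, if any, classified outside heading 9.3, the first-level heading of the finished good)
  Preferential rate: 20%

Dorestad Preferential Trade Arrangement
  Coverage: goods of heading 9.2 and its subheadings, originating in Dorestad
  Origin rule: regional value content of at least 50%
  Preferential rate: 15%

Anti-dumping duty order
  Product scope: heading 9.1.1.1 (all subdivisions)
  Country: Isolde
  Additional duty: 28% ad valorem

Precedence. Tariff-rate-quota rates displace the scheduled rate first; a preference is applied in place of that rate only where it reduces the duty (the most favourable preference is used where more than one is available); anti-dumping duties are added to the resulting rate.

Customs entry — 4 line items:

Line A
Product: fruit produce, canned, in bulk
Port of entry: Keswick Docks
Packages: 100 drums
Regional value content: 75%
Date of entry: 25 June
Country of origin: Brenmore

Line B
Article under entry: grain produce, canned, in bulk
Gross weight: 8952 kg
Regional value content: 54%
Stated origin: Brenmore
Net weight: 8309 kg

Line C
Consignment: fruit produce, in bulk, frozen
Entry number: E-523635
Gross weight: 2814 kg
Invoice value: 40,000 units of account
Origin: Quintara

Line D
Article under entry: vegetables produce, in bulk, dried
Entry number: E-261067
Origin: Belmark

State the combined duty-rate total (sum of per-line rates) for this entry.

107%

Line A: fruit → 9.4; canned → 9.4.2; in bulk → 9.4.2.2. Scheduled 35%. Brenmore agreement on 9.3.4: 9.4.2.2 not covered. → 35%.
Line B: grain → 9.3; canned → 9.3.4; in bulk → 9.3.4.1. Scheduled 3%. Brenmore agreement on 9.3.4: RVC < 65%. → 3%.
Line C: fruit → 9.4; frozen → 9.4.3; in bulk → 9.4.3.1. Scheduled 33%. No special measure applies. → 33%.
Line D: vegetables → 9.2; dried → 9.2.2; in bulk → 9.2.2.2. Scheduled 36%. No special measure applies. → 36%.
Sum: 35% + 3% + 33% + 36% = 107%.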